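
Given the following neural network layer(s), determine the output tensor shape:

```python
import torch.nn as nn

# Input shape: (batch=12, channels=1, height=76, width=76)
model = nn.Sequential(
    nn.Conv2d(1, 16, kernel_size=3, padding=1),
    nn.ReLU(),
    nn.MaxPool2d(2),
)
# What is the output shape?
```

Input: (12, 1, 76, 76) -> after Conv2d: (12, 16, 76, 76) -> after ReLU: (12, 16, 76, 76) -> Output: (12, 16, 38, 38)

Answer: (12, 16, 38, 38)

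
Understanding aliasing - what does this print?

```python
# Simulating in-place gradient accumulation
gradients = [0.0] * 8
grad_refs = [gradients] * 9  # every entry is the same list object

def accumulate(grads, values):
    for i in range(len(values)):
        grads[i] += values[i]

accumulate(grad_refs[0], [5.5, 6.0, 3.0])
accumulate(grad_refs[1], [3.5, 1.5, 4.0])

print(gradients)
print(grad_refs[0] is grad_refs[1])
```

Key concept: gradient accumulation aliasing.
Step by step:
`gradients = [0.0] * 8` → gradients = [0.0, 0.0, 0.0, 0.0, 0.0, 0.0, 0.0, 0.0]
`grad_refs = [gradients] * 9` → grad_refs = [[0.0, 0.0, 0.0, 0.0, 0.0, 0.0, 0.0, 0.0], [0.0, 0.0, 0.0, 0.0, 0.0, 0.0, 0.0, 0.0], [0.0, 0.0, 0.0, 0.0, 0.0, 0.0, 0.0, 0.0], [0.0, 0.0, 0.0, 0.0, 0.0, 0.0, 0.0, 0.0], [0.0, 0.0, 0.0, 0.0, 0.0, 0.0, 0.0, 0.0], [0.0, 0.0, 0.0, 0.0, 0.0, 0.0, 0.0, 0.0], [0.0, 0.0, 0.0, 0.0, 0.0, 0.0, 0.0, 0.0], [0.0, 0.0, 0.0, 0.0, 0.0, 0.0, 0.0, 0.0], [0.0, 0.0, 0.0, 0.0, 0.0, 0.0, 0.0, 0.0]]
`accumulate(grad_refs[0], [5.5, 6.0, 3.0])` → gradients = [5.5, 6.0, 3.0, 0.0, 0.0, 0.0, 0.0, 0.0]; grad_refs = [[5.5, 6.0, 3.0, 0.0, 0.0, 0.0, 0.0, 0.0], [5.5, 6.0, 3.0, 0.0, 0.0, 0.0, 0.0, 0.0], [5.5, 6.0, 3.0, 0.0, 0.0, 0.0, 0.0, 0.0], [5.5, 6.0, 3.0, 0.0, 0.0, 0.0, 0.0, 0.0], [5.5, 6.0, 3.0, 0.0, 0.0, 0.0, 0.0, 0.0], [5.5, 6.0, 3.0, 0.0, 0.0, 0.0, 0.0, 0.0], [5.5, 6.0, 3.0, 0.0, 0.0, 0.0, 0.0, 0.0], [5.5, 6.0, 3.0, 0.0, 0.0, 0.0, 0.0, 0.0], [5.5, 6.0, 3.0, 0.0, 0.0, 0.0, 0.0, 0.0]]
`accumulate(grad_refs[1], [3.5, 1.5, 4.0])` → gradients = [9.0, 7.5, 7.0, 0.0, 0.0, 0.0, 0.0, 0.0]; grad_refs = [[9.0, 7.5, 7.0, 0.0, 0.0, 0.0, 0.0, 0.0], [9.0, 7.5, 7.0, 0.0, 0.0, 0.0, 0.0, 0.0], [9.0, 7.5, 7.0, 0.0, 0.0, 0.0, 0.0, 0.0], [9.0, 7.5, 7.0, 0.0, 0.0, 0.0, 0.0, 0.0], [9.0, 7.5, 7.0, 0.0, 0.0, 0.0, 0.0, 0.0], [9.0, 7.5, 7.0, 0.0, 0.0, 0.0, 0.0, 0.0], [9.0, 7.5, 7.0, 0.0, 0.0, 0.0, 0.0, 0.0], [9.0, 7.5, 7.0, 0.0, 0.0, 0.0, 0.0, 0.0], [9.0, 7.5, 7.0, 0.0, 0.0, 0.0, 0.0, 0.0]]
`print(gradients)` → prints [9.0, 7.5, 7.0, 0.0, 0.0, 0.0, 0.0, 0.0]
`print(grad_refs[0] is grad_refs[1])` → prints True

Answer:
[9.0, 7.5, 7.0, 0.0, 0.0, 0.0, 0.0, 0.0]
True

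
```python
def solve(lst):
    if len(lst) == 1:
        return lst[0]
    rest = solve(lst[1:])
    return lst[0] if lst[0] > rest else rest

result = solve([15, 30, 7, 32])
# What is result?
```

Recursive max over [15, 30, 7, 32] = 32

Answer: 32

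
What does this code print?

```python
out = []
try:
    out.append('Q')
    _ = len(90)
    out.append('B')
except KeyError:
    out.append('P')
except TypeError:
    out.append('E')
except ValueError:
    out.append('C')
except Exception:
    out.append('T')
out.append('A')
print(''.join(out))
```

Execution trace: 'Q' (try body) → 'E' (except TypeError) → 'A' (after the try/except). Output: QEA

Answer: QEA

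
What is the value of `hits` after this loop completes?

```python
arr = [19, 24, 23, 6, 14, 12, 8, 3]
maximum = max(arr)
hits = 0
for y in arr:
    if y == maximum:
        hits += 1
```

Count of max value 24 in [19, 24, 23, 6, 14, 12, 8, 3]
`hits` takes the values: 0 → 1

Answer: 1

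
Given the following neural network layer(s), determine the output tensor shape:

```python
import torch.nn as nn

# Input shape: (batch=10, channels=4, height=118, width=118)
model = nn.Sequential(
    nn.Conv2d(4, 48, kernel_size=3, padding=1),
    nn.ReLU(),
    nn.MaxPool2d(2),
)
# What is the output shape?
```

Input: (10, 4, 118, 118) -> after Conv2d: (10, 48, 118, 118) -> after ReLU: (10, 48, 118, 118) -> Output: (10, 48, 59, 59)

Answer: (10, 48, 59, 59)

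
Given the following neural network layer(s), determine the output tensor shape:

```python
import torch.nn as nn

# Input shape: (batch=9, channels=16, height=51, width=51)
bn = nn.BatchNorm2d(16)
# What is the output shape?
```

Input: (9, 16, 51, 51) -> Output: (9, 16, 51, 51)

Answer: (9, 16, 51, 51)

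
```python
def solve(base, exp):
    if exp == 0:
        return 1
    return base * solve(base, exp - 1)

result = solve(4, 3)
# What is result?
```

solve(4, 3) = 4 * 4 * 4 = 64

Answer: 64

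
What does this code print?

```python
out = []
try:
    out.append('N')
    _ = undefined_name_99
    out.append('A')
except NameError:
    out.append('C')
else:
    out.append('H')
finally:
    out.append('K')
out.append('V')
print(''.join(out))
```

Execution trace: 'N' (try body) → 'C' (except NameError) → 'K' (finally) → 'V' (after the try/except). Output: NCKV

Answer: NCKV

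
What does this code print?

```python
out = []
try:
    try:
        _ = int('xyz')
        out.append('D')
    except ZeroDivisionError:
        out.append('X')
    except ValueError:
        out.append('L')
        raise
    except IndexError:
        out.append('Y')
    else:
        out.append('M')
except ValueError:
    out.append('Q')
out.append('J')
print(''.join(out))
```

Execution trace: 'L' (inner except ValueError) → 'Q' (outer except ValueError) → 'J' (after the try/except). Output: LQJ

Answer: LQJ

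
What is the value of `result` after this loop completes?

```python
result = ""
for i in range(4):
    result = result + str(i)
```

Concatenate digits 0 to 3
`result` takes the values: "" → "0" → "01" → "012" → "0123"

Answer: "0123"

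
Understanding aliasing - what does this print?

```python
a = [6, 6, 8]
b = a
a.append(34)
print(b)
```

Key concept: basic list aliasing.
Step by step:
`a = [6, 6, 8]` → a = [6, 6, 8]
`b = a` → b = [6, 6, 8] (same object as a)
`a.append(34)` → a = [6, 6, 8, 34] (same object as b); b = [6, 6, 8, 34] (same object as a)
`print(b)` → prints [6, 6, 8, 34]

Answer: [6, 6, 8, 34]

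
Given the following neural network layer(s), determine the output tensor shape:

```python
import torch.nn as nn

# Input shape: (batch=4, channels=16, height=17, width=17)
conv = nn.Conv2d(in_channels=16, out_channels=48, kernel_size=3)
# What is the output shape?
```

Input: (4, 16, 17, 17) -> Output: (4, 48, 15, 15)

Answer: (4, 48, 15, 15)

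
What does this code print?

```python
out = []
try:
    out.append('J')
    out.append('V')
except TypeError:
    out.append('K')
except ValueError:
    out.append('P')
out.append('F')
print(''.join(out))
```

Execution trace: 'J' (try body) → 'V' (try body, no exception) → 'F' (after the try/except). Output: JVF

Answer: JVF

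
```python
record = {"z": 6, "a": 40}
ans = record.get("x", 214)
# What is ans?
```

Trace:
`record = {"z": 6, "a": 40}` → record = {'z': 6, 'a': 40}
`ans = record.get("x", 214)` → ans = 214
So ans = 214

Answer: 214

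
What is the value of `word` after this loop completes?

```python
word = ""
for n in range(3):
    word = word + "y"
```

Repeat 'y' 3 times
`word` takes the values: "" → "y" → "yy" → "yyy"

Answer: "yyy"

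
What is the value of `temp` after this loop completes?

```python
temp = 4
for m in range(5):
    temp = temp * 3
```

Multiply by 3, 5 times: 4 * 3^5 = 972
`temp` takes the values: 4 → 12 → 36 → 108 → 324 → 972

Answer: 972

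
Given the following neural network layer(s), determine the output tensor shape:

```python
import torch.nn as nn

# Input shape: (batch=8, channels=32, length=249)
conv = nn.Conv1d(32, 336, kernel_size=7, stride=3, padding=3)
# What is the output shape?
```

Input: (8, 32, 249) -> Output: (8, 336, 83)

Answer: (8, 336, 83)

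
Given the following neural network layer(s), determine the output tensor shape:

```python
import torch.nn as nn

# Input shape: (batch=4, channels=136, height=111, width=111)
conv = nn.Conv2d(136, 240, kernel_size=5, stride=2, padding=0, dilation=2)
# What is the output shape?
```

Input: (4, 136, 111, 111) -> Output: (4, 240, 52, 52)

Answer: (4, 240, 52, 52)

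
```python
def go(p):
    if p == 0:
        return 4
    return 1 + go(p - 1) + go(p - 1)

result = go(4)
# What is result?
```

go(p) = 1 + 2·go(p-1), go(0)=4. Closed form: (4+1)·2^4 - 1 = 79.

Answer: 79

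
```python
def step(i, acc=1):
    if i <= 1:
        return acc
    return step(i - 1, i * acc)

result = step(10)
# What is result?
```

Accumulator trace (n, acc): (10, 1) -> (9, 10) -> (8, 90) -> (7, 720) -> (6, 5040) -> (5, 30240) -> (4, 151200) -> (3, 604800) -> (2, 1814400) -> (1, 3628800) -> return 3628800

Answer: 3628800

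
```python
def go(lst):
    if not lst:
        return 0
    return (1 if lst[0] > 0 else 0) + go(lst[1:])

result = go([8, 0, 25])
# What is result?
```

Count of positive elements in [8, 0, 25] = 2

Answer: 2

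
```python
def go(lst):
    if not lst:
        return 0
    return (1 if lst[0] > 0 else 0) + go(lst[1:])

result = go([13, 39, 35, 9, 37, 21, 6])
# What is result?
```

Count of positive elements in [13, 39, 35, 9, 37, 21, 6] = 7

Answer: 7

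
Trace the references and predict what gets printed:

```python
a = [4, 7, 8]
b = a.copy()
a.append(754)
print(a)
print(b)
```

Key concept: list.copy() creates independent copy.
Step by step:
`a = [4, 7, 8]` → a = [4, 7, 8]
`b = a.copy()` → b = [4, 7, 8]
`a.append(754)` → a = [4, 7, 8, 754]
`print(a)` → prints [4, 7, 8, 754]
`print(b)` → prints [4, 7, 8]

Answer:
[4, 7, 8, 754]
[4, 7, 8]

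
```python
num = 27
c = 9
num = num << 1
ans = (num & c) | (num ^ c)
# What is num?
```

Trace:
`num = 27` → num = 27
`c = 9` → c = 9
`num = num << 1` → num = 54
`ans = (num & c) | (num ^ c)` → ans = 63
So num = 54

Answer: 54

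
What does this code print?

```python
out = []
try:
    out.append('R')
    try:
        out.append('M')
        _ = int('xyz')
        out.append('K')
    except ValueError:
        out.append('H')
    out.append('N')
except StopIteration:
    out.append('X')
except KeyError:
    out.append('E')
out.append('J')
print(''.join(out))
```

Execution trace: 'R' (try body) → 'M' (inner try body) → 'H' (inner except ValueError) → 'N' (try body, no exception) → 'J' (after the try/except). Output: RMHNJ

Answer: RMHNJ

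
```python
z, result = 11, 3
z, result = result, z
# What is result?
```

Trace:
`z, result = 11, 3` → z = 11; result = 3
`z, result = result, z` → z = 3; result = 11
So result = 11

Answer: 11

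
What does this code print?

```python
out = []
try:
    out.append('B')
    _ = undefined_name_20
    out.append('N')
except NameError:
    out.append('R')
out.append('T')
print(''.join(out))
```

Execution trace: 'B' (try body) → 'R' (except NameError) → 'T' (after the try/except). Output: BRT

Answer: BRT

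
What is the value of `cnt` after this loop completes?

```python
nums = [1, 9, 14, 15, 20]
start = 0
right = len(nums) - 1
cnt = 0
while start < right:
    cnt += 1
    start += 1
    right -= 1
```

Iterations until pointers meet (list length 5)
`cnt` takes the values: 0 → 1 → 2

Answer: 2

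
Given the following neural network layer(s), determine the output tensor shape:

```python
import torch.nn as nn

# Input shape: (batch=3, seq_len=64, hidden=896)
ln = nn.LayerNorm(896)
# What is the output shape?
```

Input: (3, 64, 896) -> Output: (3, 64, 896)

Answer: (3, 64, 896)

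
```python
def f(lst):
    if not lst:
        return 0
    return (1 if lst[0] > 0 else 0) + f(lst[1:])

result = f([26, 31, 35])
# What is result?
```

Count of positive elements in [26, 31, 35] = 3

Answer: 3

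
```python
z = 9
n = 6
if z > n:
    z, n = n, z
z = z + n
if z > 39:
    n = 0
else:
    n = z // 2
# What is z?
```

Trace:
`z = 9` → z = 9
`n = 6` → n = 6
`if z > n: ...` → z > n is True → z = 6; n = 9
`z = z + n` → z = 15
`if z > 39: ...` → z > 39 is False, take else branch → n = 7
So z = 15

Answer: 15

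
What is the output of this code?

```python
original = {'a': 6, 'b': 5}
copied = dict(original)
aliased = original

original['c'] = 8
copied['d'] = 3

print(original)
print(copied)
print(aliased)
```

Key concept: dict() creates copy, assignment creates alias.
Step by step:
`original = {'a': 6, 'b': 5}` → original = {'a': 6, 'b': 5}
`copied = dict(original)` → copied = {'a': 6, 'b': 5}
`aliased = original` → aliased = {'a': 6, 'b': 5} (same object as original)
`original['c'] = 8` → original = {'a': 6, 'b': 5, 'c': 8} (same object as aliased); aliased = {'a': 6, 'b': 5, 'c': 8} (same object as original)
`copied['d'] = 3` → copied = {'a': 6, 'b': 5, 'd': 3}
`print(original)` → prints {'a': 6, 'b': 5, 'c': 8}
`print(copied)` → prints {'a': 6, 'b': 5, 'd': 3}
`print(aliased)` → prints {'a': 6, 'b': 5, 'c': 8}

Answer:
{'a': 6, 'b': 5, 'c': 8}
{'a': 6, 'b': 5, 'd': 3}
{'a': 6, 'b': 5, 'c': 8}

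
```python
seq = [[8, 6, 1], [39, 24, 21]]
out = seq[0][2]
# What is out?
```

Trace:
`seq = [[8, 6, 1], [39, 24, 21]]` → seq = [[8, 6, 1], [39, 24, 21]]
`out = seq[0][2]` → out = 1
So out = 1

Answer: 1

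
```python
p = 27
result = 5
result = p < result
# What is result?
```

Trace:
`p = 27` → p = 27
`result = 5` → result = 5
`result = p < result` → result = False
So result = False

Answer: False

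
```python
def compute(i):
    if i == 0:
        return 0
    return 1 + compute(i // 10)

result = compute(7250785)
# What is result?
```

Count of digits of 7250785: 7

Answer: 7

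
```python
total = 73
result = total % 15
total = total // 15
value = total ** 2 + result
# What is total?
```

Trace:
`total = 73` → total = 73
`result = total % 15` → result = 13
`total = total // 15` → total = 4
`value = total ** 2 + result` → value = 29
So total = 4

Answer: 4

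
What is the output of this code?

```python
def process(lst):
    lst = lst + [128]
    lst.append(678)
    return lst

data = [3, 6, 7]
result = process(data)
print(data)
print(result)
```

Key concept: rebinding parameter vs mutation.
Step by step:
`data = [3, 6, 7]` → data = [3, 6, 7]
`result = process(data)` → result = [3, 6, 7, 128, 678]
`print(data)` → prints [3, 6, 7]
`print(result)` → prints [3, 6, 7, 128, 678]

Answer:
[3, 6, 7]
[3, 6, 7, 128, 678]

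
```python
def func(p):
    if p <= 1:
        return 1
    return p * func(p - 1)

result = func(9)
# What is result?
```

func(9) = 9 * 8 * 7 * 6 * 5 * 4 * 3 * 2 * 1 = 362880

Answer: 362880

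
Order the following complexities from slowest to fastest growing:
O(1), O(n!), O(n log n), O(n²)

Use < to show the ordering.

Ordered by growth rate: O(1) < O(n log n) < O(n²) < O(n!)

Answer: O(1) < O(n log n) < O(n²) < O(n!)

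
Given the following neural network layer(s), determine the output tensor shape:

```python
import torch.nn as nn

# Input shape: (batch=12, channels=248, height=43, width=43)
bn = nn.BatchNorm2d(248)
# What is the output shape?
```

Input: (12, 248, 43, 43) -> Output: (12, 248, 43, 43)

Answer: (12, 248, 43, 43)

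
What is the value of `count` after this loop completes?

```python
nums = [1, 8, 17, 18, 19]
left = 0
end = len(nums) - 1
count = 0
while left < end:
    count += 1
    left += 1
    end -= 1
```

Iterations until pointers meet (list length 5)
`count` takes the values: 0 → 1 → 2

Answer: 2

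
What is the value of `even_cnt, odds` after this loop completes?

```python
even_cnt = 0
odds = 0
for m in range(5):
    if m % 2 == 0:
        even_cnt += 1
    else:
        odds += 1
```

Count evens and odds in range(5)
`even_cnt, odds` takes the values: (0, 0) → (1, 0) → (1, 1) → (2, 1) → (2, 2) → (3, 2)

Answer: 3, 2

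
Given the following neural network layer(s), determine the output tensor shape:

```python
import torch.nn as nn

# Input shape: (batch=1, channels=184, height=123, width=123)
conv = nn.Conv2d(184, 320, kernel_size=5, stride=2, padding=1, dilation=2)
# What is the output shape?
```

Input: (1, 184, 123, 123) -> Output: (1, 320, 59, 59)

Answer: (1, 320, 59, 59)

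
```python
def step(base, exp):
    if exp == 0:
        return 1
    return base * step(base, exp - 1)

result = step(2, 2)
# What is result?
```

step(2, 2) = 2 * 2 = 4

Answer: 4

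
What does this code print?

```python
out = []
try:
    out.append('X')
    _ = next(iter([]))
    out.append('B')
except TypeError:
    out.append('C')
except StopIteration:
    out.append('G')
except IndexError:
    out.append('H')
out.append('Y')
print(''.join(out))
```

Execution trace: 'X' (try body) → 'G' (except StopIteration) → 'Y' (after the try/except). Output: XGY

Answer: XGY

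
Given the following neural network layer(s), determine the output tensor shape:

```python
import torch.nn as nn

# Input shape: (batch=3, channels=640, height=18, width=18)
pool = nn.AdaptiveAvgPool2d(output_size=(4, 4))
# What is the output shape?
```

Input: (3, 640, 18, 18) -> Output: (3, 640, 4, 4)

Answer: (3, 640, 4, 4)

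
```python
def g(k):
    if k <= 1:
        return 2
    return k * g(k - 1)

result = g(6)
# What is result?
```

g(6) = 6 * 5 * 4 * 3 * 2 * 2 = 1440

Answer: 1440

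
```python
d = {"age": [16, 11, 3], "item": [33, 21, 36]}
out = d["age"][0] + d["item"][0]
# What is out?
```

Trace:
`d = {"age": [16, 11, 3], "item": [33, 21, 36]}` → d = {'age': [16, 11, 3], 'item': [33, 21, 36]}
`out = d["age"][0] + d["item"][0]` → out = 49
So out = 49

Answer: 49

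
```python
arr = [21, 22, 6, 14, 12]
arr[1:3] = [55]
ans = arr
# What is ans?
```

Trace:
`arr = [21, 22, 6, 14, 12]` → arr = [21, 22, 6, 14, 12]
`arr[1:3] = [55]` → arr = [21, 55, 14, 12]
`ans = arr` → ans = [21, 55, 14, 12]
So ans = [21, 55, 14, 12]

Answer: [21, 55, 14, 12]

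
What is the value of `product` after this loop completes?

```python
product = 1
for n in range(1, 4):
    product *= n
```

3! = 6
`product` takes the values: 1 → 2 → 6

Answer: 6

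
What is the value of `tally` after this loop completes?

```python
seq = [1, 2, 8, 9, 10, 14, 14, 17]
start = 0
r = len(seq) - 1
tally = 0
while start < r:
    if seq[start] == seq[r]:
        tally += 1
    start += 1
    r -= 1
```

Count matching pairs from ends
`tally` takes the values: 0

Answer: 0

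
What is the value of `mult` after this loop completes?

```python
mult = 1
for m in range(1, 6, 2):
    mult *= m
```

Product of 1, 3, 5, ... up to 5
`mult` takes the values: 1 → 3 → 15

Answer: 15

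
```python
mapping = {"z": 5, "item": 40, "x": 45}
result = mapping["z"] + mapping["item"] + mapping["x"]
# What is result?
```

Trace:
`mapping = {"z": 5, "item": 40, "x": 45}` → mapping = {'z': 5, 'item': 40, 'x': 45}
`result = mapping["z"] + mapping["item"] + mapping["x"]` → result = 90
So result = 90

Answer: 90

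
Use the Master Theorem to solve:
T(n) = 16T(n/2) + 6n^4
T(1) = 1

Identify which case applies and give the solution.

a=16, b=2, f(n)=6n^4. log_2(16) = 4. Since c=4 = 4, Case 2 applies: T(n) = Θ(n^log_b(a) · log n) = O(n^4 log n).

Answer: O(n^4 log n) - Case 2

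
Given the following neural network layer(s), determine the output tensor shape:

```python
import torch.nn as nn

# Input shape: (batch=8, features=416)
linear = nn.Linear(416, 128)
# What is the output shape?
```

Input: (8, 416) -> Output: (8, 128)

Answer: (8, 128)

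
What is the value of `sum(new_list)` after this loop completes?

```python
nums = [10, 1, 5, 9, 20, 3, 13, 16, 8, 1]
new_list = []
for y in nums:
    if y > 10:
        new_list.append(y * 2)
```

Sum of doubled values > 10
`new_list` takes the values: [] → [40] → [40, 26] → [40, 26, 32]
So `sum(new_list)` = 98

Answer: 98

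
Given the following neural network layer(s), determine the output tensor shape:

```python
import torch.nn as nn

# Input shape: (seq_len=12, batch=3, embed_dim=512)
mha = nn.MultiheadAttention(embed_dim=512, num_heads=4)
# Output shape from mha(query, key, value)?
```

Input: (12, 3, 512) -> Output: (12, 3, 512)

Answer: (12, 3, 512)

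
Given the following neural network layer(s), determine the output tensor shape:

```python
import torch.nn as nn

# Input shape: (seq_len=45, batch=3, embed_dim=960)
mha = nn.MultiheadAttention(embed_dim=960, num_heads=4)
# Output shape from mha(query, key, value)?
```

Input: (45, 3, 960) -> Output: (45, 3, 960)

Answer: (45, 3, 960)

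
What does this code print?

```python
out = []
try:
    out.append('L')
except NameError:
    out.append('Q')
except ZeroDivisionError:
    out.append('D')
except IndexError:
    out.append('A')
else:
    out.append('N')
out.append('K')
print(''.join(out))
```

Execution trace: 'L' (try body, no exception) → 'N' (else) → 'K' (after the try/except). Output: LNK

Answer: LNK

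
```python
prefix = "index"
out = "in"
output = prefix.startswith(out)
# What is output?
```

Trace:
`prefix = "index"` → prefix = 'index'
`out = "in"` → out = 'in'
`output = prefix.startswith(out)` → output = True
So output = True

Answer: True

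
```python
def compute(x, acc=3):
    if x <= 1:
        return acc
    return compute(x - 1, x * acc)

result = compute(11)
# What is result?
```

Accumulator trace (n, acc): (11, 3) -> (10, 33) -> (9, 330) -> (8, 2970) -> (7, 23760) -> (6, 166320) -> (5, 997920) -> (4, 4989600) -> (3, 19958400) -> (2, 59875200) -> (1, 119750400) -> return 119750400

Answer: 119750400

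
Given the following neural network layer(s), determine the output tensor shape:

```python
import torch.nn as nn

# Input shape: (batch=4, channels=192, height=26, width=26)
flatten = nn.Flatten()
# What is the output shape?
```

Input: (4, 192, 26, 26) -> Output: (4, 129792)

Answer: (4, 129792)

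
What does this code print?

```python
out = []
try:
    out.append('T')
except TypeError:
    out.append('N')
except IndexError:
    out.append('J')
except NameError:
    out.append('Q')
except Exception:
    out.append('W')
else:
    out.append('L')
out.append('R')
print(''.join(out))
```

Execution trace: 'T' (try body, no exception) → 'L' (else) → 'R' (after the try/except). Output: TLR

Answer: TLR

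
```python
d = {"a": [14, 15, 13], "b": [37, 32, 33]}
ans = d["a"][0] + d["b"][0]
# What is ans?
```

Trace:
`d = {"a": [14, 15, 13], "b": [37, 32, 33]}` → d = {'a': [14, 15, 13], 'b': [37, 32, 33]}
`ans = d["a"][0] + d["b"][0]` → ans = 51
So ans = 51

Answer: 51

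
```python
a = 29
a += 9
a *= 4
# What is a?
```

Trace:
`a = 29` → a = 29
`a += 9` → a = 38
`a *= 4` → a = 152
So a = 152

Answer: 152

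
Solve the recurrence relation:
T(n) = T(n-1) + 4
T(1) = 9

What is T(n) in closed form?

Unrolling: T(n) = T(1) + 4·(n-1) = 9 + 4(n-1) = 4n + 5.

Answer: T(n) = 4n + 5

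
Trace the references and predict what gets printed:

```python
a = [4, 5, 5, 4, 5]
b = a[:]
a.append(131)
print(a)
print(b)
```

Key concept: slice [:] creates copy.
Step by step:
`a = [4, 5, 5, 4, 5]` → a = [4, 5, 5, 4, 5]
`b = a[:]` → b = [4, 5, 5, 4, 5]
`a.append(131)` → a = [4, 5, 5, 4, 5, 131]
`print(a)` → prints [4, 5, 5, 4, 5, 131]
`print(b)` → prints [4, 5, 5, 4, 5]

Answer:
[4, 5, 5, 4, 5, 131]
[4, 5, 5, 4, 5]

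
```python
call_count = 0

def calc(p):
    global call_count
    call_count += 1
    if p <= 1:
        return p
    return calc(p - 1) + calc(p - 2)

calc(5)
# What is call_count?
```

Calls(p) = 1 + Calls(p-1) + Calls(p-2); Calls(0)=Calls(1)=1. For p=5 this gives 15.

Answer: 15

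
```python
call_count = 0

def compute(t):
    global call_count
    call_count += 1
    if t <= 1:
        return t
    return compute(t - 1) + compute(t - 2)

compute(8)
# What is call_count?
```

Calls(t) = 1 + Calls(t-1) + Calls(t-2); Calls(0)=Calls(1)=1. For t=8 this gives 67.

Answer: 67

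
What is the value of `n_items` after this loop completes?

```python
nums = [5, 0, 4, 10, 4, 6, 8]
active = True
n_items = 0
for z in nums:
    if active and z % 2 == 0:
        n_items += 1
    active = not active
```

Count even values at even positions
`n_items` takes the values: 0 → 1 → 2 → 3

Answer: 3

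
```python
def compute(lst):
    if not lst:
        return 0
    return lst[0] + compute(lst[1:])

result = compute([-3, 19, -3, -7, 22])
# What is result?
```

(-3) + 19 + (-3) + (-7) + 22 + 0 = 28

Answer: 28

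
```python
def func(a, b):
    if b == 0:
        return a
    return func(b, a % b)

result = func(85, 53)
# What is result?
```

func(85, 53) -> func(53, 32) -> func(32, 21) -> func(21, 11) -> func(11, 10) -> func(10, 1) -> func(1, 0) -> 1

Answer: 1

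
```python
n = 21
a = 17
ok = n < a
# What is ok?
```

Trace:
`n = 21` → n = 21
`a = 17` → a = 17
`ok = n < a` → ok = False
So ok = False

Answer: False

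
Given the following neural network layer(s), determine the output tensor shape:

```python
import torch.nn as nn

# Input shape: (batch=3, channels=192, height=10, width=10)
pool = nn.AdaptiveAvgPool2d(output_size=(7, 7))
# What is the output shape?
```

Input: (3, 192, 10, 10) -> Output: (3, 192, 7, 7)

Answer: (3, 192, 7, 7)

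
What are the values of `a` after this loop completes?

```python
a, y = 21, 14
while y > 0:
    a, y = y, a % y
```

GCD of 21 and 14
`a` takes the values: 21 → 14 → 7

Answer: 7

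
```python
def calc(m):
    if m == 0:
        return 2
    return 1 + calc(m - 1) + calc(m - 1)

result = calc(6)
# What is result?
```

calc(m) = 1 + 2·calc(m-1), calc(0)=2. Closed form: (2+1)·2^6 - 1 = 191.

Answer: 191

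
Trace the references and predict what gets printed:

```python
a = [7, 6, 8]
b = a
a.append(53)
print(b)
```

Key concept: basic list aliasing.
Step by step:
`a = [7, 6, 8]` → a = [7, 6, 8]
`b = a` → b = [7, 6, 8] (same object as a)
`a.append(53)` → a = [7, 6, 8, 53] (same object as b); b = [7, 6, 8, 53] (same object as a)
`print(b)` → prints [7, 6, 8, 53]

Answer: [7, 6, 8, 53]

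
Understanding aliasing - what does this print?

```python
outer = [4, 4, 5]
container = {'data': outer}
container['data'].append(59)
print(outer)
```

Key concept: dict holds reference to list.
Step by step:
`outer = [4, 4, 5]` → outer = [4, 4, 5]
`container = {'data': outer}` → container = {'data': [4, 4, 5]}
`container['data'].append(59)` → outer = [4, 4, 5, 59]; container = {'data': [4, 4, 5, 59]}
`print(outer)` → prints [4, 4, 5, 59]

Answer: [4, 4, 5, 59]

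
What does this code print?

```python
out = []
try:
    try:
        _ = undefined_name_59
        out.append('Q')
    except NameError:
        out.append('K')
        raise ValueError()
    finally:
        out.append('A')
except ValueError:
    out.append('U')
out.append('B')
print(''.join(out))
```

Execution trace: 'K' (inner except NameError) → 'A' (inner finally) → 'U' (outer except ValueError) → 'B' (after the try/except). Output: KAUB

Answer: KAUB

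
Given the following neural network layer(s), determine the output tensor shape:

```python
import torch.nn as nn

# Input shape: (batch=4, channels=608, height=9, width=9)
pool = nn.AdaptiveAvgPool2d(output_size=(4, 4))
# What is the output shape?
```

Input: (4, 608, 9, 9) -> Output: (4, 608, 4, 4)

Answer: (4, 608, 4, 4)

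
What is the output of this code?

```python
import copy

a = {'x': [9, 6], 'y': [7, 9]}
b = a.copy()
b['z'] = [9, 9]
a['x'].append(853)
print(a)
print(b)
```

Key concept: shallow copy of dict with mutable values.
Step by step:
`a = {'x': [9, 6], 'y': [7, 9]}` → a = {'x': [9, 6], 'y': [7, 9]}
`b = a.copy()` → b = {'x': [9, 6], 'y': [7, 9]}
`b['z'] = [9, 9]` → b = {'x': [9, 6], 'y': [7, 9], 'z': [9, 9]}
`a['x'].append(853)` → a = {'x': [9, 6, 853], 'y': [7, 9]}; b = {'x': [9, 6, 853], 'y': [7, 9], 'z': [9, 9]}
`print(a)` → prints {'x': [9, 6, 853], 'y': [7, 9]}
`print(b)` → prints {'x': [9, 6, 853], 'y': [7, 9], 'z': [9, 9]}

Answer:
{'x': [9, 6, 853], 'y': [7, 9]}
{'x': [9, 6, 853], 'y': [7, 9], 'z': [9, 9]}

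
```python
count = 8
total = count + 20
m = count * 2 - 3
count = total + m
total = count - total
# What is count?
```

Trace:
`count = 8` → count = 8
`total = count + 20` → total = 28
`m = count * 2 - 3` → m = 13
`count = total + m` → count = 41
`total = count - total` → total = 13
So count = 41

Answer: 41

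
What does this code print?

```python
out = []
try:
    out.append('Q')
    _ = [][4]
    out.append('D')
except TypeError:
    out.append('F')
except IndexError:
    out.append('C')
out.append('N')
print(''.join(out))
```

Execution trace: 'Q' (try body) → 'C' (except IndexError) → 'N' (after the try/except). Output: QCN

Answer: QCN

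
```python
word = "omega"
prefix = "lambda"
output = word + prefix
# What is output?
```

Trace:
`word = "omega"` → word = 'omega'
`prefix = "lambda"` → prefix = 'lambda'
`output = word + prefix` → output = 'omegalambda'
So output = 'omegalambda'

Answer: 'omegalambda'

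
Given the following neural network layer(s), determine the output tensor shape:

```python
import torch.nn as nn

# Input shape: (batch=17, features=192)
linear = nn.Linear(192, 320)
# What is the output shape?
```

Input: (17, 192) -> Output: (17, 320)

Answer: (17, 320)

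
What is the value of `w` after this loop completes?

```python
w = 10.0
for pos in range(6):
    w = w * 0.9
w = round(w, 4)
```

Exponential decay: 10.0 * 0.9^6
`w` takes the values: 10.0 → 9.0 → 8.1 → 7.29 → 6.561 → 5.9049 → 5.31441 → 5.3144

Answer: 5.3144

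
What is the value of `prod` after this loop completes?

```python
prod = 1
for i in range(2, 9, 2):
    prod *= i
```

Product of even numbers 2 to 8
`prod` takes the values: 1 → 2 → 8 → 48 → 384

Answer: 384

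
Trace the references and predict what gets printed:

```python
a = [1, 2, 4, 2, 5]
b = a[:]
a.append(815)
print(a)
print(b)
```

Key concept: slice [:] creates copy.
Step by step:
`a = [1, 2, 4, 2, 5]` → a = [1, 2, 4, 2, 5]
`b = a[:]` → b = [1, 2, 4, 2, 5]
`a.append(815)` → a = [1, 2, 4, 2, 5, 815]
`print(a)` → prints [1, 2, 4, 2, 5, 815]
`print(b)` → prints [1, 2, 4, 2, 5]

Answer:
[1, 2, 4, 2, 5, 815]
[1, 2, 4, 2, 5]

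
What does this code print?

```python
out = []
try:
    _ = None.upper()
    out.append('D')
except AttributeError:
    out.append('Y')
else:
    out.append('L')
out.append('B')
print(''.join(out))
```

Execution trace: 'Y' (except AttributeError) → 'B' (after the try/except). Output: YB

Answer: YB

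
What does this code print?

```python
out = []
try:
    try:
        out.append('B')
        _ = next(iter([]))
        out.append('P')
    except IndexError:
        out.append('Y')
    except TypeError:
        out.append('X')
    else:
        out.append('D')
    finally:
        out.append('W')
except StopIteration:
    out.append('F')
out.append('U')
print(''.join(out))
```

Execution trace: 'B' (inner try body) → 'W' (inner finally) → 'F' (outer except StopIteration) → 'U' (after the try/except). Output: BWFU

Answer: BWFU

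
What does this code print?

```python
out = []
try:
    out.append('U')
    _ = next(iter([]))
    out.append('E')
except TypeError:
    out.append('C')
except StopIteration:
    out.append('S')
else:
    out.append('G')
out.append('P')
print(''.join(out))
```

Execution trace: 'U' (try body) → 'S' (except StopIteration) → 'P' (after the try/except). Output: USP

Answer: USP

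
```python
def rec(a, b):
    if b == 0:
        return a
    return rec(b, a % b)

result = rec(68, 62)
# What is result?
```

rec(68, 62) -> rec(62, 6) -> rec(6, 2) -> rec(2, 0) -> 2

Answer: 2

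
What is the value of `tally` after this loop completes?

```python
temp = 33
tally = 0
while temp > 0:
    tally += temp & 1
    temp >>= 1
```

Count set bits in 33 (binary: 0b100001)
`tally` takes the values: 0 → 1 → 2

Answer: 2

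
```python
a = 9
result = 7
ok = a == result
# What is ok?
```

Trace:
`a = 9` → a = 9
`result = 7` → result = 7
`ok = a == result` → ok = False
So ok = False

Answer: False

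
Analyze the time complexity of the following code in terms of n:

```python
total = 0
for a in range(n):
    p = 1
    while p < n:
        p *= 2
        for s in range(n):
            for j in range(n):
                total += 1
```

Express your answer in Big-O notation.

Each loop level contributes: n × log n × n × n. Multiplying the contributions gives O(n^3 log n).

Answer: O(n^3 log n)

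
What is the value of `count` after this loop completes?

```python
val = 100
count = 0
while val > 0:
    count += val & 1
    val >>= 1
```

Count set bits in 100 (binary: 0b1100100)
`count` takes the values: 0 → 1 → 2 → 3

Answer: 3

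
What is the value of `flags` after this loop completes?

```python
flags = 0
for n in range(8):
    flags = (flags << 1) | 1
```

Build 8 consecutive 1-bits: 0b11111111
`flags` takes the values: 0 → 1 → 3 → 7 → 15 → 31 → 63 → 127 → 255

Answer: 255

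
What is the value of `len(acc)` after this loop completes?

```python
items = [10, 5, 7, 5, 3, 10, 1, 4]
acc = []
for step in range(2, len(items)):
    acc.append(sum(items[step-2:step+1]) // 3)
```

Number of 3-element averages
`acc` takes the values: [] → [7] → [7, 5] → [7, 5, 5] → [7, 5, 5, 6] → [7, 5, 5, 6, 4] → [7, 5, 5, 6, 4, 5]
So `len(acc)` = 6

Answer: 6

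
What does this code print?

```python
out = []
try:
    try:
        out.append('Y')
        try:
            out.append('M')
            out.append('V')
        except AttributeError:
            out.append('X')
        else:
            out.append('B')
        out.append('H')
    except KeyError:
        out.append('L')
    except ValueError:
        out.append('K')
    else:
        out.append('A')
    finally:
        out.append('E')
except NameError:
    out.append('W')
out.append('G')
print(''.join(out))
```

Execution trace: 'Y' (try body) → 'M' (inner try body) → 'V' (inner try body, no exception) → 'B' (inner else) → 'H' (try body, no exception) → 'A' (else) → 'E' (finally) → 'G' (after the try/except). Output: YMVBHAEG

Answer: YMVBHAEG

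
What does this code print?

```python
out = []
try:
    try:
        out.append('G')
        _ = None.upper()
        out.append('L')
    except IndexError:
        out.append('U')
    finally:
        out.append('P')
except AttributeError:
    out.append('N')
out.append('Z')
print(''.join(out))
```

Execution trace: 'G' (try body) → 'P' (finally) → 'N' (outer except AttributeError) → 'Z' (after the try/except). Output: GPNZ

Answer: GPNZ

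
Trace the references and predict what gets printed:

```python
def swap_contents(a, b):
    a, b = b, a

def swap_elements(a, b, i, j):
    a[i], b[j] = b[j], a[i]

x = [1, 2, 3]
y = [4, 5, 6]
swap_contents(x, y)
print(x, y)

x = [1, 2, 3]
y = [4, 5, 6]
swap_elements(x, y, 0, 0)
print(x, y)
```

Key concept: parameter rebinding vs mutation.
Step by step:
`x = [1, 2, 3]` → x = [1, 2, 3]
`y = [4, 5, 6]` → y = [4, 5, 6]
`swap_contents(x, y)` → no visible change to tracked variables
`print(x, y)` → prints [1, 2, 3] [4, 5, 6]
`x = [1, 2, 3]` → x = [1, 2, 3]
`y = [4, 5, 6]` → y = [4, 5, 6]
`swap_elements(x, y, 0, 0)` → x = [4, 2, 3]; y = [1, 5, 6]
`print(x, y)` → prints [4, 2, 3] [1, 5, 6]

Answer:
[1, 2, 3] [4, 5, 6]
[4, 2, 3] [1, 5, 6]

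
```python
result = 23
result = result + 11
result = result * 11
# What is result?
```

Trace:
`result = 23` → result = 23
`result = result + 11` → result = 34
`result = result * 11` → result = 374
So result = 374

Answer: 374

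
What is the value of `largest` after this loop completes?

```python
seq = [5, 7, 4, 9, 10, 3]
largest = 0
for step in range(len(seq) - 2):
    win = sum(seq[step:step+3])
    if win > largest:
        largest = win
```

Max sum of 3-element window in [5, 7, 4, 9, 10, 3]
`largest` takes the values: 0 → 16 → 20 → 23

Answer: 23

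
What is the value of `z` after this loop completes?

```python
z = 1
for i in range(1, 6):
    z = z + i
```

Start at 1, add 1 through 5
`z` takes the values: 1 → 2 → 4 → 7 → 11 → 16

Answer: 16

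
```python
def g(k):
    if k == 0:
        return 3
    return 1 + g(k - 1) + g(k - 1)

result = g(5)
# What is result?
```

g(k) = 1 + 2·g(k-1), g(0)=3. Closed form: (3+1)·2^5 - 1 = 127.

Answer: 127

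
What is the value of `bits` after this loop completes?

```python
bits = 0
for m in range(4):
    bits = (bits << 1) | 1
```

Build 4 consecutive 1-bits: 0b1111
`bits` takes the values: 0 → 1 → 3 → 7 → 15

Answer: 15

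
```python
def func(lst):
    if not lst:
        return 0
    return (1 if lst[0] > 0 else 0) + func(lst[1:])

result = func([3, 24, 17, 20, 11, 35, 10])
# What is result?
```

Count of positive elements in [3, 24, 17, 20, 11, 35, 10] = 7

Answer: 7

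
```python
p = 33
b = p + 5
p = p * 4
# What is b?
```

Trace:
`p = 33` → p = 33
`b = p + 5` → b = 38
`p = p * 4` → p = 132
So b = 38

Answer: 38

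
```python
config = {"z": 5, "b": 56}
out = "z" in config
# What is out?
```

Trace:
`config = {"z": 5, "b": 56}` → config = {'z': 5, 'b': 56}
`out = "z" in config` → out = True
So out = True

Answer: True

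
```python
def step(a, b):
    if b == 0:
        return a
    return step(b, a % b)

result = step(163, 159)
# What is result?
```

step(163, 159) -> step(159, 4) -> step(4, 3) -> step(3, 1) -> step(1, 0) -> 1

Answer: 1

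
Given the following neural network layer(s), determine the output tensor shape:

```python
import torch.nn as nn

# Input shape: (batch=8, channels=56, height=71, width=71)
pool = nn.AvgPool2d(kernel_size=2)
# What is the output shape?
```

Input: (8, 56, 71, 71) -> Output: (8, 56, 35, 35)

Answer: (8, 56, 35, 35)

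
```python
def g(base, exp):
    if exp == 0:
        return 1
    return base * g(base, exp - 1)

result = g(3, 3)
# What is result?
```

g(3, 3) = 3 * 3 * 3 = 27

Answer: 27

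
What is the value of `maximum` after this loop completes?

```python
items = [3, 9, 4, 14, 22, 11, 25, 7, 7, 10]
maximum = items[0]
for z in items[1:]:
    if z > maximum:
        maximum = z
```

Maximum of [3, 9, 4, 14, 22, 11, 25, 7, 7, 10]
`maximum` takes the values: 3 → 9 → 14 → 22 → 25

Answer: 25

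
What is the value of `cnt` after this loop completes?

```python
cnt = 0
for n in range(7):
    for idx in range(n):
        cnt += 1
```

Triangle number: 0+1+2+...+6
`cnt` takes the values: 0 → 1 → 2 → 3 → 4 → 5 → 6 → 7 → 8 → 9 → 10 → 11 → 12 → 13 → 14 → 15 → 16 → 17 → 18 → 19 → 20 → 21

Answer: 21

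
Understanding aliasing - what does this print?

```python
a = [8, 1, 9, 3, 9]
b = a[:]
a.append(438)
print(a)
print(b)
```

Key concept: slice [:] creates copy.
Step by step:
`a = [8, 1, 9, 3, 9]` → a = [8, 1, 9, 3, 9]
`b = a[:]` → b = [8, 1, 9, 3, 9]
`a.append(438)` → a = [8, 1, 9, 3, 9, 438]
`print(a)` → prints [8, 1, 9, 3, 9, 438]
`print(b)` → prints [8, 1, 9, 3, 9]

Answer:
[8, 1, 9, 3, 9, 438]
[8, 1, 9, 3, 9]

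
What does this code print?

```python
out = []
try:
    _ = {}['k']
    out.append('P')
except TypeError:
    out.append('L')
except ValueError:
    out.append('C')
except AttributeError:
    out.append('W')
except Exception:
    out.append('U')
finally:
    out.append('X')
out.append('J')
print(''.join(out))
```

Execution trace: 'U' (except Exception) → 'X' (finally) → 'J' (after the try/except). Output: UXJ

Answer: UXJ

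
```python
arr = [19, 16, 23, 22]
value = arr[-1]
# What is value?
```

Trace:
`arr = [19, 16, 23, 22]` → arr = [19, 16, 23, 22]
`value = arr[-1]` → value = 22
So value = 22

Answer: 22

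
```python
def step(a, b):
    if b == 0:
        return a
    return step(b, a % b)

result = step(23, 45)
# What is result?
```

step(23, 45) -> step(45, 23) -> step(23, 22) -> step(22, 1) -> step(1, 0) -> 1

Answer: 1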